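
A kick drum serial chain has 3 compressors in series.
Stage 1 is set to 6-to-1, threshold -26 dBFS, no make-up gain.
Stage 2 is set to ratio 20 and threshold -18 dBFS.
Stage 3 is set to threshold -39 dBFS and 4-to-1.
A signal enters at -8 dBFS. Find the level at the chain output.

-35 dBFS

Stage 1: 18 dB above -26 dBFS, reduced 6:1 to 3 dB above → -23 dBFS.
Stage 2: -23 dBFS ≤ -18 dBFS, so stage 2 doesn't engage; output -23 dBFS.
Stage 3: -23 dBFS is 16 dB over -39 dBFS; at 4:1 that becomes 4 dB over, giving -35 dBFS.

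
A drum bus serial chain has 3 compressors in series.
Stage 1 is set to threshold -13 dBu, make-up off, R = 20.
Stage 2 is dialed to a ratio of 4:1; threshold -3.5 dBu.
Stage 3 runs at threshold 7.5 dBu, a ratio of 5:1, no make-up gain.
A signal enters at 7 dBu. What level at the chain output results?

Stage 1: overshoot 20 dB → 20/20 = 1 dB → -12 dBu.
Stage 2: -12 dBu is at or below the -3.5 dBu threshold — no compression; output -12 dBu.
Stage 3: below threshold (-12 ≤ 7.5); passes unchanged; output -12 dBu.

-12 dBu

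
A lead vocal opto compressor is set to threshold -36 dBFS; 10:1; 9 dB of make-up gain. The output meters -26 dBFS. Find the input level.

Remove make-up: -26 − 9 = -35 dBFS.
Post-compression overshoot = -35 − (-36) = 1 dB.
Undo the ratio: input overshoot = 1 × 10 = 10 dB, giving input = -26 dBFS.

-26 dBFS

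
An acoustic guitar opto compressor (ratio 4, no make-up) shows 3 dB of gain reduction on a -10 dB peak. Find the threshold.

-14 dB

Input is 4 dB above T (since output overshoot × R = input overshoot: (-13 − T)·4 = -10 − T gives T = -14 dB).
Check: -14 + (-10 − (-14))/4 = -14 + 1 = -13 dB. ✓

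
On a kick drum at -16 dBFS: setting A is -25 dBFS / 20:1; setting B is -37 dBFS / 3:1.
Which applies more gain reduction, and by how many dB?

B, by 5.45 dB

A: 9 dB over, compressed to 0.45 dB over, so 8.55 dB of GR.
B: 21 dB over, compressed to 7 dB over, so 14 dB of GR.
B applies 5.45 dB more gain reduction.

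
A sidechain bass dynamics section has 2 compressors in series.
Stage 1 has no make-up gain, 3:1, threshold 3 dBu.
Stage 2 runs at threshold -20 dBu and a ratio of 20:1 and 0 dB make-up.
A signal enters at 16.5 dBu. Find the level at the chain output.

-18.625 dBu

Stage 1: overshoot 13.5 dB → 13.5/3 = 4.5 dB → 7.5 dBu.
Stage 2: 27.5 dB above -20 dBu, reduced 20:1 to 1.375 dB above → -18.625 dBu.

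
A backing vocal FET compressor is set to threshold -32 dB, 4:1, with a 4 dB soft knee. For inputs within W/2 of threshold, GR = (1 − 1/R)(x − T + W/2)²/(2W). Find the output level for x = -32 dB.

x − T + W/2 = -32 − (-32) + 2 = 2.
GR = (1 − 1/4) × 2² / 8 = 0.75 × 4 / 8 = 0.375 dB.
Output = -32 − 0.375 = -32.375 dB.

-32.375 dB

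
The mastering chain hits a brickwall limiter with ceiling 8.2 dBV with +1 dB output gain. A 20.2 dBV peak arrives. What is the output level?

9.2 dBV

At ∞:1, everything above 8.2 dBV is held at the ceiling.
Output gain then adds 1 dB: 8.2 + 1 = 9.2 dBV.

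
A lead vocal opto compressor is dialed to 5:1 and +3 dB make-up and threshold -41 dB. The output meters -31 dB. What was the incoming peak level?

Remove make-up: -31 − 3 = -34 dB.
The compressed level sits -34 − (-41) = 7 dB over threshold.
Input overshoot = R × output overshoot = 35 dB → input = -41 + 35 = -6 dB.

-6 dB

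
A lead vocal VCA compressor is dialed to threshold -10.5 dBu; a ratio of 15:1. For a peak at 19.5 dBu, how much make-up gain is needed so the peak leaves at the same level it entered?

28 dB

Without make-up, output = threshold + overshoot/15 = -10.5 + 2 = -8.5 dBu.
Gap to target: 28 dB.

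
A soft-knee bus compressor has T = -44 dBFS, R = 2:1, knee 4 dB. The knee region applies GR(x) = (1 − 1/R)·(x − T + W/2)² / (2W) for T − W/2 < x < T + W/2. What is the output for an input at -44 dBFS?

x − T + W/2 = -44 − (-44) + 2 = 2.
GR = (1 − 1/2) × 2² / 8 = 0.5 × 4 / 8 = 0.25 dB.
Output = -44 − 0.25 = -44.25 dBFS.

-44.25 dBFS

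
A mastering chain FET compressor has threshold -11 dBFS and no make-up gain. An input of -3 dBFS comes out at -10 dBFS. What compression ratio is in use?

Input overshoot = -3 − (-11) = 8 dB; output overshoot = -10 − (-11) = 1 dB.
Ratio = 8 / 1 = 8.

8:1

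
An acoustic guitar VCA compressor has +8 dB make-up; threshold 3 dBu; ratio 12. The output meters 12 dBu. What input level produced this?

Before make-up, the level was 12 − 8 = 4 dBu.
The compressed level sits 4 − 3 = 1 dB over threshold.
Input overshoot = R × output overshoot = 12 dB → input = 3 + 12 = 15 dBu.

15 dBu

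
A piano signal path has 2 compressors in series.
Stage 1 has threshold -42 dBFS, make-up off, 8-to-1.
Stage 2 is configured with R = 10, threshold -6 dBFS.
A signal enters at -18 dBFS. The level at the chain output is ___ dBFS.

-39 dBFS

Stage 1: 24 dB above -42 dBFS, reduced 8:1 to 3 dB above → -39 dBFS.
Stage 2: -39 dBFS is at or below the -6 dBFS threshold — no compression; output -39 dBFS.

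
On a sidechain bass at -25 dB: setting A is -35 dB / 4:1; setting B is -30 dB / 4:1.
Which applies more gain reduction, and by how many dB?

A, by 3.75 dB

A: 10 dB over, compressed to 2.5 dB over, so 7.5 dB of GR.
B: 5 dB over, compressed to 1.25 dB over, so 3.75 dB of GR.
Difference: 3.75 dB in favour of A.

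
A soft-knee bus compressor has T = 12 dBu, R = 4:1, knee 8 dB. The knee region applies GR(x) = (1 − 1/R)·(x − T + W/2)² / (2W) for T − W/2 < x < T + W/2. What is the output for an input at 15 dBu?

x − T + W/2 = 15 − 12 + 4 = 7.
GR = (1 − 1/4) × 7² / 16 = 0.75 × 49 / 16 = 2.296875 dB.
Output = 15 − 2.296875 = 12.703125 dBu.

12.703125 dBu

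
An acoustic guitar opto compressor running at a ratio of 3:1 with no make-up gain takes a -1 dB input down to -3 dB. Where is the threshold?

-4 dB

Let T be the threshold. Output overshoot = (input overshoot)/R, so -3 − T = (-1 − T)/3.
3·(-3 − T) = -1 − T → 2·T = -9 − (-1) = -8.
T = -8/2 = -4 dB.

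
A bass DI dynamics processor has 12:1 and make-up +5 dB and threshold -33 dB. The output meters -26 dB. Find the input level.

-9 dB

Before make-up, the level was -26 − 5 = -31 dB.
The compressed level sits -31 − (-33) = 2 dB over threshold.
Input overshoot = R × output overshoot = 24 dB → input = -33 + 24 = -9 dB.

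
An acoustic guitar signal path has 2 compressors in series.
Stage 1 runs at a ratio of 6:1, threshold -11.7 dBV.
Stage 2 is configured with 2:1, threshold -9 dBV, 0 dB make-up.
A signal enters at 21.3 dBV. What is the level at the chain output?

-7.6 dBV

Stage 1: 33 dB above -11.7 dBV, reduced 6:1 to 5.5 dB above → -6.2 dBV.
Stage 2: -6.2 dBV is 2.8 dB over -9 dBV; at 2:1 that becomes 1.4 dB over, giving -7.6 dBV.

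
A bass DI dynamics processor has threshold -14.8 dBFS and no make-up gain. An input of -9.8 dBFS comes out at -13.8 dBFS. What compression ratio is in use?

5:1

Input overshoot = -9.8 − (-14.8) = 5 dB; output overshoot = -13.8 − (-14.8) = 1 dB.
Ratio = 5 / 1 = 5.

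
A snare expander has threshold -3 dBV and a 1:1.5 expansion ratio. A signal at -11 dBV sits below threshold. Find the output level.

-15 dBV

Undershoot = (-3) − (-11) = 8 dB.
At 1:1.5, that expands to 12 dB under threshold.
Output = -3 − 12 = -15 dBV.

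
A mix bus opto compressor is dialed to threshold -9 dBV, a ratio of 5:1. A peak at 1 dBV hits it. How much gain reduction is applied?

8 dB

Overshoot = 1 − (-9) = 10 dB.
After 5:1 compression the overshoot becomes 10/5 = 2 dB.
So the signal is attenuated by 10 − 2 = 8 dB.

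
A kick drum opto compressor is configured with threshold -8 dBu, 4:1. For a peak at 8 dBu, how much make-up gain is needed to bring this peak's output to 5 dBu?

9 dB

Without make-up, output = threshold + overshoot/4 = -8 + 4 = -4 dBu.
Gap to target: 9 dB.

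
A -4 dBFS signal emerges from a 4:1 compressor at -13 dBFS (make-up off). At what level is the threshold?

-16 dBFS

Let T be the threshold. Output overshoot = (input overshoot)/R, so -13 − T = (-4 − T)/4.
4·(-13 − T) = -4 − T → 3·T = -52 − (-4) = -48.
T = -48/3 = -16 dBFS.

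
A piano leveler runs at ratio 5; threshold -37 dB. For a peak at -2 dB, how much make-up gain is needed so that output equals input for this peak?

28 dB

Overshoot 35 dB → 35/5 = 7 dB after compression, so the compressed level is -37 + 7 = -30 dB.
Make-up = target − compressed = -2 − (-30) = 28 dB.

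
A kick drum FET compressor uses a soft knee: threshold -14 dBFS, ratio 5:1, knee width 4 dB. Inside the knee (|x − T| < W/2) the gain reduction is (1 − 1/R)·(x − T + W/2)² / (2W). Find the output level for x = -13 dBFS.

-13.9 dBFS

x − T + W/2 = -13 − (-14) + 2 = 3.
GR = (1 − 1/5) × 3² / 8 = 0.8 × 9 / 8 = 0.9 dB.
Output = -13 − 0.9 = -13.9 dBFS.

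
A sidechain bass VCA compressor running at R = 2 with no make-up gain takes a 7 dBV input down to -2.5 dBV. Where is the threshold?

Let T be the threshold. Output overshoot = (input overshoot)/R, so -2.5 − T = (7 − T)/2.
2·(-2.5 − T) = 7 − T → 1·T = -5 − 7 = -12.
T = -12/1 = -12 dBV.

-12 dBV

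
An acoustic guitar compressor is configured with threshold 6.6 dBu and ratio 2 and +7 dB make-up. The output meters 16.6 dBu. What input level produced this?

Stripping the +7 dB make-up gives 9.6 dBu at the gain stage.
That's 3 dB above the 6.6 dBu threshold.
Input overshoot = R × output overshoot = 6 dB → input = 6.6 + 6 = 12.6 dBu.

12.6 dBu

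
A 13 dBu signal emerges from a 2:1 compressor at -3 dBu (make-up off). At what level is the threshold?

Let T be the threshold. Output overshoot = (input overshoot)/R, so -3 − T = (13 − T)/2.
2·(-3 − T) = 13 − T → 1·T = -6 − 13 = -19.
T = -19/1 = -19 dBu.

-19 dBu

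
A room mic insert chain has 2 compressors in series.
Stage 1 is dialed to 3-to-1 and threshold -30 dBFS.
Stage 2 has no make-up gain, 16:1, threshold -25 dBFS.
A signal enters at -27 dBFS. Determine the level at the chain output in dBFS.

Stage 1: overshoot 3 dB → 3/3 = 1 dB → -29 dBFS.
Stage 2: -29 dBFS ≤ -25 dBFS, so stage 2 doesn't engage; output -29 dBFS.

-29 dBFS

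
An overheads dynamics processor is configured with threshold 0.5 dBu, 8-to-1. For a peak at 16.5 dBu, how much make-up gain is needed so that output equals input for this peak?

Without make-up, output = threshold + overshoot/8 = 0.5 + 2 = 2.5 dBu.
Gap to target: 14 dB.

14 dB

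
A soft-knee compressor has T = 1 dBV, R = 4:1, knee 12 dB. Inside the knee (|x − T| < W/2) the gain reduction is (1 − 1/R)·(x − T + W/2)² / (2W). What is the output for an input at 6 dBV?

x − T + W/2 = 6 − 1 + 6 = 11.
GR = (1 − 1/4) × 11² / 24 = 0.75 × 121 / 24 = 3.78125 dB.
Output = 6 − 3.78125 = 2.21875 dBV.

2.21875 dBV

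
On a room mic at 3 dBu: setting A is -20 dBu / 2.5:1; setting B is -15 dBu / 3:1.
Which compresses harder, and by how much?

A: overshoot 23 dB → output overshoot 9.2 dB → GR 13.8 dB.
B: overshoot 18 dB → output overshoot 6 dB → GR 12 dB.
A reduces 1.8 dB more.

A, by 1.8 dB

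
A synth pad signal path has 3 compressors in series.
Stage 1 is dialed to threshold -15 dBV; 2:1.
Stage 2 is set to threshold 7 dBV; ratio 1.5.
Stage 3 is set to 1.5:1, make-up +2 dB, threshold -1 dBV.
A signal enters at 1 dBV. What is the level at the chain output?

Stage 1: 16 dB above -15 dBV, reduced 2:1 to 8 dB above → -7 dBV.
Stage 2: -7 dBV ≤ 7 dBV, so stage 2 doesn't engage; output -7 dBV.
Stage 3: -7 dBV is at or below the -1 dBV threshold — no compression; make-up brings it to -5 dBV.

-5 dBV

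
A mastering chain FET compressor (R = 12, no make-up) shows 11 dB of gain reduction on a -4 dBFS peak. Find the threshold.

Let T be the threshold. Output overshoot = (input overshoot)/R, so -15 − T = (-4 − T)/12.
12·(-15 − T) = -4 − T → 11·T = -180 − (-4) = -176.
T = -176/11 = -16 dBFS.

-16 dBFS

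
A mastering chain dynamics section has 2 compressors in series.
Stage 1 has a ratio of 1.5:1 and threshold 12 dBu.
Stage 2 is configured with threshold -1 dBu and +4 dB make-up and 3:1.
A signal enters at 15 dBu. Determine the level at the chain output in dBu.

8 dBu

Stage 1: overshoot 3 dB → 3/1.5 = 2 dB → 14 dBu.
Stage 2: overshoot 15 dB → 15/3 = 5 dB → 4 dBu; +4 dB make-up → 8 dBu.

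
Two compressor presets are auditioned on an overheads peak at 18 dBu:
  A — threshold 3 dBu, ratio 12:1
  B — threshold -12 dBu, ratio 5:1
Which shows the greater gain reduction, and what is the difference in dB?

B, by 10.25 dB

A: overshoot 15 dB → output overshoot 1.25 dB → GR 13.75 dB.
B: overshoot 30 dB → output overshoot 6 dB → GR 24 dB.
Difference: 10.25 dB in favour of B.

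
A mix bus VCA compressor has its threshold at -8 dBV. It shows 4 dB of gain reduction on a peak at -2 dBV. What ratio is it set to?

3:1

Input overshoot = -2 − (-8) = 6 dB.
Output overshoot = 6 − 4 = 2 dB.
Ratio = input overshoot / output overshoot = 6 / 2 = 3.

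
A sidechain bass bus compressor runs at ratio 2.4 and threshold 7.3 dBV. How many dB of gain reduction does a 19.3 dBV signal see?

Overshoot = 19.3 − 7.3 = 12 dB.
After 2.4:1 compression the overshoot becomes 12/2.4 = 5 dB.
Gain reduction = 12 − 5 = 7 dB.

7 dB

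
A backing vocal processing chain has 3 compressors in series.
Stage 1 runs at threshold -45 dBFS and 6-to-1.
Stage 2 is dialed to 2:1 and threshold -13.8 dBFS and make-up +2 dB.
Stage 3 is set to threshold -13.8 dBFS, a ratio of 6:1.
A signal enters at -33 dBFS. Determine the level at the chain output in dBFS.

-41 dBFS

Stage 1: 12 dB above -45 dBFS, reduced 6:1 to 2 dB above → -43 dBFS.
Stage 2: -43 dBFS ≤ -13.8 dBFS, so stage 2 doesn't engage; make-up brings it to -41 dBFS.
Stage 3: below threshold (-41 ≤ -13.8); passes unchanged; output -41 dBFS.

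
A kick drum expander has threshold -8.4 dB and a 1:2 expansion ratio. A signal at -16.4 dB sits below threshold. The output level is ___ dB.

Below threshold, a 1:2 expander applies gain = (2−1)×(T − x) of attenuation.
(2−1) × 8 = 8 dB, so output = -16.4 − 8 = -24.4 dB.

-24.4 dB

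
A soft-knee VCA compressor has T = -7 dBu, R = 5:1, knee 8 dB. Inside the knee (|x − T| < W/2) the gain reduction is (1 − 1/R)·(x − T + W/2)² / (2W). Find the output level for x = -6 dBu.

-7.25 dBu

x − T + W/2 = -6 − (-7) + 4 = 5.
GR = (1 − 1/5) × 5² / 16 = 0.8 × 25 / 16 = 1.25 dB.
Output = -6 − 1.25 = -7.25 dBu.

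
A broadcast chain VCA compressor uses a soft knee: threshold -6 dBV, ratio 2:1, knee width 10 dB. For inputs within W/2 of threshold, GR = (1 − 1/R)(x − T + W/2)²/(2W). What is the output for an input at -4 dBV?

-5.225 dBV

x − T + W/2 = -4 − (-6) + 5 = 7.
GR = (1 − 1/2) × 7² / 20 = 0.5 × 49 / 20 = 1.225 dB.
Output = -4 − 1.225 = -5.225 dBV.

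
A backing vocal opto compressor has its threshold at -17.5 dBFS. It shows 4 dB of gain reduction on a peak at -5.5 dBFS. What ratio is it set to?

Input overshoot = -5.5 − (-17.5) = 12 dB.
Output overshoot = 12 − 4 = 8 dB.
Ratio = input overshoot / output overshoot = 12 / 8 = 1.5.

1.5:1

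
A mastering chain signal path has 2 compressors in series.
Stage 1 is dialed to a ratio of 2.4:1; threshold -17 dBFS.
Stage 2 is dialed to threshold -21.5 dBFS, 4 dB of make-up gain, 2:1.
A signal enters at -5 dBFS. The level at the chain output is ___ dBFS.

-12.75 dBFS

Stage 1: -5 dBFS is 12 dB over -17 dBFS; at 2.4:1 that becomes 5 dB over, giving -12 dBFS.
Stage 2: overshoot 9.5 dB → 9.5/2 = 4.75 dB → -16.75 dBFS; +4 dB make-up → -12.75 dBFS.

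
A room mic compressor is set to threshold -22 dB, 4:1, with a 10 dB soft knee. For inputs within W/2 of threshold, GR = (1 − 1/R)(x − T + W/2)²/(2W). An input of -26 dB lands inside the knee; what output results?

-26.0375 dB

x − T + W/2 = -26 − (-22) + 5 = 1.
GR = (1 − 1/4) × 1² / 20 = 0.75 × 1 / 20 = 0.0375 dB.
Output = -26 − 0.0375 = -26.0375 dB.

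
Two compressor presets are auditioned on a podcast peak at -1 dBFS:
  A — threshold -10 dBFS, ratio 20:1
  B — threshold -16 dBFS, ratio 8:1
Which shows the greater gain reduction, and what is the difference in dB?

B, by 4.575 dB

A: GR = 9 − 9/20 = 8.55 dB.
B: GR = 15 − 15/8 = 13.125 dB.
Difference: 4.575 dB in favour of B.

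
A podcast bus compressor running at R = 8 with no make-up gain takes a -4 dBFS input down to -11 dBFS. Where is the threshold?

-12 dBFS

Gain reduction = -4 − (-11) = 7 dB; output overshoot = GR / (R − 1) = 7 / 7 = 1 dB.
Threshold = output − output overshoot = -11 − 1 = -12 dBFS.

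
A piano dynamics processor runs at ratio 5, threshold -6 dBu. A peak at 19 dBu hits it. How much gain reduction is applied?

20 dB

The signal is 25 dB above threshold.
A 5:1 ratio leaves 5 dB of that excess.
Gain reduction = 25 − 5 = 20 dB.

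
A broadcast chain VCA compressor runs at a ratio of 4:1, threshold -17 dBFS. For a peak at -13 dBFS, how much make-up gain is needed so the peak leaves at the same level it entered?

Without make-up, output = threshold + overshoot/4 = -17 + 1 = -16 dBFS.
Gap to target: 3 dB.

3 dB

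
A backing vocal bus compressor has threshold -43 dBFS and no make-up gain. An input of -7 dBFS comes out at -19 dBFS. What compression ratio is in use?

Input overshoot = -7 − (-43) = 36 dB; output overshoot = -19 − (-43) = 24 dB.
Ratio = 36 / 24 = 1.5.

1.5:1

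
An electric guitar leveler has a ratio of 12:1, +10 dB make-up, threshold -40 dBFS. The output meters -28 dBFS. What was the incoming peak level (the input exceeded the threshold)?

Stripping the +10 dB make-up gives -38 dBFS at the gain stage.
The compressed level sits -38 − (-40) = 2 dB over threshold.
Before 12:1 compression the overshoot was 2 × 12 = 24 dB, so input = -40 + 24 = -16 dBFS.

-16 dBFS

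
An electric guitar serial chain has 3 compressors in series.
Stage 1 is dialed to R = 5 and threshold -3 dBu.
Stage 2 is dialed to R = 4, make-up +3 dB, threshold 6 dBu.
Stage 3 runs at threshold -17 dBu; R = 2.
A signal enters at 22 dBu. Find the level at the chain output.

-6 dBu

Stage 1: 25 dB above -3 dBu, reduced 5:1 to 5 dB above → 2 dBu.
Stage 2: 2 dBu is at or below the 6 dBu threshold — no compression; make-up brings it to 5 dBu.
Stage 3: overshoot 22 dB → 22/2 = 11 dB → -6 dBu.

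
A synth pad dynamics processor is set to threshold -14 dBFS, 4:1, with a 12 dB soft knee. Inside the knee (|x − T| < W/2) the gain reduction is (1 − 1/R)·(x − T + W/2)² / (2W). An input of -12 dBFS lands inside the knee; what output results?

-14 dBFS

x − T + W/2 = -12 − (-14) + 6 = 8.
GR = (1 − 1/4) × 8² / 24 = 0.75 × 64 / 24 = 2 dB.
Output = -12 − 2 = -14 dBFS.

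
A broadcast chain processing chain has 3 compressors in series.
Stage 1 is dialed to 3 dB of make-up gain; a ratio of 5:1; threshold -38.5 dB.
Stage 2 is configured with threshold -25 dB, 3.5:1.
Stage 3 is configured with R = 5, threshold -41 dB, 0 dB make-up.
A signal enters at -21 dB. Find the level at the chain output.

Stage 1: overshoot 17.5 dB → 17.5/5 = 3.5 dB → -35 dB; +3 dB make-up → -32 dB.
Stage 2: below threshold (-32 ≤ -25); passes unchanged; output -32 dB.
Stage 3: -32 dB is 9 dB over -41 dB; at 5:1 that becomes 1.8 dB over, giving -39.2 dB.

-39.2 dB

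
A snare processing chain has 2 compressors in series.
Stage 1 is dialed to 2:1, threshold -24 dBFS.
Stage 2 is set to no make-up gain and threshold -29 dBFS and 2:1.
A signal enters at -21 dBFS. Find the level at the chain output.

-25.75 dBFS

Stage 1: 3 dB above -24 dBFS, reduced 2:1 to 1.5 dB above → -22.5 dBFS.
Stage 2: -22.5 dBFS is 6.5 dB over -29 dBFS; at 2:1 that becomes 3.25 dB over, giving -25.75 dBFS.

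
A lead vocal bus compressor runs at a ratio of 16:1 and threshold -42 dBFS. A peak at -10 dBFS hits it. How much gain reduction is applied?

30 dB

The signal is 32 dB above threshold.
A 16:1 ratio leaves 2 dB of that excess.
So the signal is attenuated by 32 − 2 = 30 dB.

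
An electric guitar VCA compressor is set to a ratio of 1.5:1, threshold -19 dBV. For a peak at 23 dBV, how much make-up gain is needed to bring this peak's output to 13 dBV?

4 dB

Without make-up, output = threshold + overshoot/1.5 = -19 + 28 = 9 dBV.
Gap to target: 4 dB.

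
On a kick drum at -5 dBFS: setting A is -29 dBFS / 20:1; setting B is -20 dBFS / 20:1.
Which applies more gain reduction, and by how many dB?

A, by 8.55 dB

A: overshoot 24 dB → output overshoot 1.2 dB → GR 22.8 dB.
B: overshoot 15 dB → output overshoot 0.75 dB → GR 14.25 dB.
A reduces 8.55 dB more.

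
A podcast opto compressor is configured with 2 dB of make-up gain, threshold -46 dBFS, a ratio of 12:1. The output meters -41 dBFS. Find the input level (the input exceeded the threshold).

-10 dBFS

Stripping the +2 dB make-up gives -43 dBFS at the gain stage.
That's 3 dB above the -46 dBFS threshold.
Input overshoot = R × output overshoot = 36 dB → input = -46 + 36 = -10 dBFS.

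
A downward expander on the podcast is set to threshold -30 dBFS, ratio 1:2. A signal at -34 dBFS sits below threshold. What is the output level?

-38 dBFS

Below threshold, a 1:2 expander applies gain = (2−1)×(T − x) of attenuation.
(2−1) × 4 = 4 dB, so output = -34 − 4 = -38 dBFS.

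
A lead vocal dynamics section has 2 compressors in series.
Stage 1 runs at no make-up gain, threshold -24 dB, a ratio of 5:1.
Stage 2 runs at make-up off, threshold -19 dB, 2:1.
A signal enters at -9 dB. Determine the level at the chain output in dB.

Stage 1: 15 dB above -24 dB, reduced 5:1 to 3 dB above → -21 dB.
Stage 2: below threshold (-21 ≤ -19); passes unchanged; output -21 dB.

-21 dB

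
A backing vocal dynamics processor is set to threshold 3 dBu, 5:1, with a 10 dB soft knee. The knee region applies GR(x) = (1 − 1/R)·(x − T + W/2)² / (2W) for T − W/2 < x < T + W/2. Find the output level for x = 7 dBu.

3.76 dBu

x − T + W/2 = 7 − 3 + 5 = 9.
GR = (1 − 1/5) × 9² / 20 = 0.8 × 81 / 20 = 3.24 dB.
Output = 7 − 3.24 = 3.76 dBu.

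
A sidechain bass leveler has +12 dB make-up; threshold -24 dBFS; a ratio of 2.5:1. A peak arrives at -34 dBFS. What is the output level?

-22 dBFS

-34 dBFS is 10 dB below the -24 dBFS threshold, so no gain reduction is applied.
Make-up gain adds 12 dB: -34 + 12 = -22 dBFS.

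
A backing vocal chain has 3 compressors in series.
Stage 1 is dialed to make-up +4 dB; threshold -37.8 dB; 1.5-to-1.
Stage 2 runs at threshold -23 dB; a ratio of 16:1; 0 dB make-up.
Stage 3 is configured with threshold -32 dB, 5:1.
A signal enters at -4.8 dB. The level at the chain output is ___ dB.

Stage 1: 33 dB above -37.8 dB, reduced 1.5:1 to 22 dB above → -15.8 dB; +4 dB make-up → -11.8 dB.
Stage 2: -11.8 dB is 11.2 dB over -23 dB; at 16:1 that becomes 0.7 dB over, giving -22.3 dB.
Stage 3: overshoot 9.7 dB → 9.7/5 = 1.94 dB → -30.06 dB.

-30.06 dB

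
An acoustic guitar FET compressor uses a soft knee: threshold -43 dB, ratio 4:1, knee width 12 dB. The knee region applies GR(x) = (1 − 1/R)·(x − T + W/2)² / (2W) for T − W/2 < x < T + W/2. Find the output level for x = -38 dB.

x − T + W/2 = -38 − (-43) + 6 = 11.
GR = (1 − 1/4) × 11² / 24 = 0.75 × 121 / 24 = 3.78125 dB.
Output = -38 − 3.78125 = -41.78125 dB.

-41.78125 dB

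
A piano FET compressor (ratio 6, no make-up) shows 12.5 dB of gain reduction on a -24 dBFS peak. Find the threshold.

-39 dBFS

Gain reduction = -24 − (-36.5) = 12.5 dB; output overshoot = GR / (R − 1) = 12.5 / 5 = 2.5 dB.
Threshold = output − output overshoot = -36.5 − 2.5 = -39 dBFS.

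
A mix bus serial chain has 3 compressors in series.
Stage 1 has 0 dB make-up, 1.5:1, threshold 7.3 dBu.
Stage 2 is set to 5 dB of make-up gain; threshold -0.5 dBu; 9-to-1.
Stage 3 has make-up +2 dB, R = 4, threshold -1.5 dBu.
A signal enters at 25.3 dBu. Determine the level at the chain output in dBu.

Stage 1: 25.3 dBu is 18 dB over 7.3 dBu; at 1.5:1 that becomes 12 dB over, giving 19.3 dBu.
Stage 2: 19.3 dBu is 19.8 dB over -0.5 dBu; at 9:1 that becomes 2.2 dB over, giving 1.7 dBu; +5 dB make-up → 6.7 dBu.
Stage 3: 6.7 dBu is 8.2 dB over -1.5 dBu; at 4:1 that becomes 2.05 dB over, giving 0.55 dBu; +2 dB make-up → 2.55 dBu.

2.55 dBu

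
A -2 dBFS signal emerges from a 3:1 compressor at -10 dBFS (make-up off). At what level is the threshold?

-14 dBFS

Gain reduction = -2 − (-10) = 8 dB; output overshoot = GR / (R − 1) = 8 / 2 = 4 dB.
Threshold = output − output overshoot = -10 − 4 = -14 dBFS.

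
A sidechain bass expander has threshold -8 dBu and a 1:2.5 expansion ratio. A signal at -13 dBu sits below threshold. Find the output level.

Undershoot = (-8) − (-13) = 5 dB.
At 1:2.5, that expands to 12.5 dB under threshold.
Output = -8 − 12.5 = -20.5 dBu.

-20.5 dBu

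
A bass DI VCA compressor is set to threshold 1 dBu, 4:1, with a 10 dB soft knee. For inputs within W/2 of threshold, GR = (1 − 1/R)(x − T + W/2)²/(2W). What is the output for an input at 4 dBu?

1.6 dBu

x − T + W/2 = 4 − 1 + 5 = 8.
GR = (1 − 1/4) × 8² / 20 = 0.75 × 64 / 20 = 2.4 dB.
Output = 4 − 2.4 = 1.6 dBu.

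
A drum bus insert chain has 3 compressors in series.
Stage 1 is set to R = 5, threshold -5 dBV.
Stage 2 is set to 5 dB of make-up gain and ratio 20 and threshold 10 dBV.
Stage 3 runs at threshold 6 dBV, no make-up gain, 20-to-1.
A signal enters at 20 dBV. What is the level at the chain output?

Stage 1: overshoot 25 dB → 25/5 = 5 dB → 0 dBV.
Stage 2: below threshold (0 ≤ 10); passes unchanged; make-up brings it to 5 dBV.
Stage 3: 5 dBV is at or below the 6 dBV threshold — no compression; output 5 dBV.

5 dBV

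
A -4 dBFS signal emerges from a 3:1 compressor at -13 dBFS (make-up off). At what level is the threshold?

-17.5 dBFS

Gain reduction = -4 − (-13) = 9 dB; output overshoot = GR / (R − 1) = 9 / 2 = 4.5 dB.
Threshold = output − output overshoot = -13 − 4.5 = -17.5 dBFS.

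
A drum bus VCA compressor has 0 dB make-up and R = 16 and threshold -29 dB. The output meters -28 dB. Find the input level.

The compressed level sits -28 − (-29) = 1 dB over threshold.
Input overshoot = R × output overshoot = 16 dB → input = -29 + 16 = -13 dB.

-13 dB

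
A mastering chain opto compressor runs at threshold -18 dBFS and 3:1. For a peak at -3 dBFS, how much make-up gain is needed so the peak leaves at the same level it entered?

10 dB

The peak compresses to -18 + 15/3 = -13 dBFS.
To reach -3 dBFS requires -3 − (-13) = 10 dB of make-up.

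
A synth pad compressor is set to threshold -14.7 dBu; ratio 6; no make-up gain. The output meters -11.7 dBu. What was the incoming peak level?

The compressed level sits -11.7 − (-14.7) = 3 dB over threshold.
Undo the ratio: input overshoot = 3 × 6 = 18 dB, giving input = 3.3 dBu.

3.3 dBu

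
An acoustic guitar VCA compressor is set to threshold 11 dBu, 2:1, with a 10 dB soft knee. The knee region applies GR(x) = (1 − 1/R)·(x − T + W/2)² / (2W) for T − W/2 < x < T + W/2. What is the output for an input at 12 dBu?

11.1 dBu

x − T + W/2 = 12 − 11 + 5 = 6.
GR = (1 − 1/2) × 6² / 20 = 0.5 × 36 / 20 = 0.9 dB.
Output = 12 − 0.9 = 11.1 dBu.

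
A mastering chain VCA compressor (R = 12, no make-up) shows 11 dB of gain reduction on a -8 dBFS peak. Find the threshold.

-20 dBFS

Gain reduction = -8 − (-19) = 11 dB; output overshoot = GR / (R − 1) = 11 / 11 = 1 dB.
Threshold = output − output overshoot = -19 − 1 = -20 dBFS.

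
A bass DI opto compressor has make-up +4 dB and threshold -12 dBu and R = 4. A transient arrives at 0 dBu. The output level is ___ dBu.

Overshoot: 0 − (-12) = 12 dB.
At 4:1 the overshoot is divided by 4, leaving 3 dB above threshold.
So the level is -12 + 3 = -9 dBu; make-up adds 4 dB, giving -5 dBu.

-5 dBu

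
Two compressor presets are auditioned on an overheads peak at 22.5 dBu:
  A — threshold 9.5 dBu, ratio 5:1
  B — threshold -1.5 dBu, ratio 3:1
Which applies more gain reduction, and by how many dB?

A: 13 dB over, compressed to 2.6 dB over, so 10.4 dB of GR.
B: 24 dB over, compressed to 8 dB over, so 16 dB of GR.
B reduces 5.6 dB more.

B, by 5.6 dB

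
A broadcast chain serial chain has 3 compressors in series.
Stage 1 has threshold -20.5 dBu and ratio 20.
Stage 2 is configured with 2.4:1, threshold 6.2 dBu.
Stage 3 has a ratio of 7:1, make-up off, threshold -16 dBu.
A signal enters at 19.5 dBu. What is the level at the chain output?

-18.5 dBu

Stage 1: overshoot 40 dB → 40/20 = 2 dB → -18.5 dBu.
Stage 2: below threshold (-18.5 ≤ 6.2); passes unchanged; output -18.5 dBu.
Stage 3: -18.5 dBu ≤ -16 dBu, so stage 3 doesn't engage; output -18.5 dBu.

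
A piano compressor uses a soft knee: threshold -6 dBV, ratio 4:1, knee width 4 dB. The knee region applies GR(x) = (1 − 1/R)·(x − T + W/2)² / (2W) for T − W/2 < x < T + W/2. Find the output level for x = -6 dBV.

-6.375 dBV

x − T + W/2 = -6 − (-6) + 2 = 2.
GR = (1 − 1/4) × 2² / 8 = 0.75 × 4 / 8 = 0.375 dB.
Output = -6 − 0.375 = -6.375 dBV.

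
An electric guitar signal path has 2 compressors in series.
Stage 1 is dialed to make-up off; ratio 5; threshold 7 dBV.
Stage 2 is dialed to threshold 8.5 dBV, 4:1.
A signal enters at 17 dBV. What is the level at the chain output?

Stage 1: 10 dB above 7 dBV, reduced 5:1 to 2 dB above → 9 dBV.
Stage 2: 0.5 dB above 8.5 dBV, reduced 4:1 to 0.125 dB above → 8.625 dBV.

8.625 dBV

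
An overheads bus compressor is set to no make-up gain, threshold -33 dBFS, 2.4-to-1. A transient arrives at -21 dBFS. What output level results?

-28 dBFS

-21 dBFS sits 12 dB over threshold.
The 12 dB excess becomes 5 dB after 2.4:1 reduction.
So the level is -33 + 5 = -28 dBFS.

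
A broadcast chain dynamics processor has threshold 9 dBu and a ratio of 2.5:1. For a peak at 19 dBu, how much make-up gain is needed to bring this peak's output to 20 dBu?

Without make-up, output = threshold + overshoot/2.5 = 9 + 4 = 13 dBu.
Gap to target: 7 dB.

7 dB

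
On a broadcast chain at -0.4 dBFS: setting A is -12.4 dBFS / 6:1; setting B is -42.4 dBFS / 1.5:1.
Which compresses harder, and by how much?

A: 12 dB over, compressed to 2 dB over, so 10 dB of GR.
B: 42 dB over, compressed to 28 dB over, so 14 dB of GR.
B reduces 4 dB more.

B, by 4 dB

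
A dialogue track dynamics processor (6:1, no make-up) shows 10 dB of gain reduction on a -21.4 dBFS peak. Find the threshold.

-33.4 dBFS

Gain reduction = -21.4 − (-31.4) = 10 dB; output overshoot = GR / (R − 1) = 10 / 5 = 2 dB.
Threshold = output − output overshoot = -31.4 − 2 = -33.4 dBFS.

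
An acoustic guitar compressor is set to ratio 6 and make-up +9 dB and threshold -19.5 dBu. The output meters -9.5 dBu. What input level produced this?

Remove make-up: -9.5 − 9 = -18.5 dBu.
Post-compression overshoot = -18.5 − (-19.5) = 1 dB.
Input overshoot = R × output overshoot = 6 dB → input = -19.5 + 6 = -13.5 dBu.

-13.5 dBu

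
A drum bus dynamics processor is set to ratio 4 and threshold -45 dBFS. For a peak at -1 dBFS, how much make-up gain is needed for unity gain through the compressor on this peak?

The peak compresses to -45 + 44/4 = -34 dBFS.
To reach -1 dBFS requires -1 − (-34) = 33 dB of make-up.

33 dB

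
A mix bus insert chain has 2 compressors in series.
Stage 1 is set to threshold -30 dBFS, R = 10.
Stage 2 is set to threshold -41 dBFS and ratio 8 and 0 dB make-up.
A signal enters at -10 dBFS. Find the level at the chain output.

Stage 1: overshoot 20 dB → 20/10 = 2 dB → -28 dBFS.
Stage 2: overshoot 13 dB → 13/8 = 1.625 dB → -39.375 dBFS.

-39.375 dBFS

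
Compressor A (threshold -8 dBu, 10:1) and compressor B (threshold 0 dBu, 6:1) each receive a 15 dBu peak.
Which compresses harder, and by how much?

A, by 8.2 dB

A: overshoot 23 dB → output overshoot 2.3 dB → GR 20.7 dB.
B: overshoot 15 dB → output overshoot 2.5 dB → GR 12.5 dB.
A reduces 8.2 dB more.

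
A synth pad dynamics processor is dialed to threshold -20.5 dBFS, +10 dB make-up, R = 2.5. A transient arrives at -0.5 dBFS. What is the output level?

-2.5 dBFS

The input is 20 dB above the -20.5 dBFS threshold.
The 20 dB excess becomes 8 dB after 2.5:1 reduction.
Output = -20.5 + 8 = -12.5 dBFS; make-up adds 10 dB, giving -2.5 dBFS.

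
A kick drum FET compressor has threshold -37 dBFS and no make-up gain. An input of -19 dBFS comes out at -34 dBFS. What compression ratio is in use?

Input overshoot = -19 − (-37) = 18 dB; output overshoot = -34 − (-37) = 3 dB.
Ratio = 18 / 3 = 6.

6:1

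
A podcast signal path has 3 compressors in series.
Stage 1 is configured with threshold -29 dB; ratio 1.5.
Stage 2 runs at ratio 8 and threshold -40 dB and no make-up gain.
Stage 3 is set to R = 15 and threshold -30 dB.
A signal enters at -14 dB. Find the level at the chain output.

Stage 1: 15 dB above -29 dB, reduced 1.5:1 to 10 dB above → -19 dB.
Stage 2: -19 dB is 21 dB over -40 dB; at 8:1 that becomes 2.625 dB over, giving -37.375 dB.
Stage 3: -37.375 dB is at or below the -30 dB threshold — no compression; output -37.375 dB.

-37.375 dB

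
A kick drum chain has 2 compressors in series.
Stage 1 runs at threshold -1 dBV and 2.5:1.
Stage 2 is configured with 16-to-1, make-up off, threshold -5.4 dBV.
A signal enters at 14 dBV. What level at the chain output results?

-4.75 dBV

Stage 1: 15 dB above -1 dBV, reduced 2.5:1 to 6 dB above → 5 dBV.
Stage 2: 5 dBV is 10.4 dB over -5.4 dBV; at 16:1 that becomes 0.65 dB over, giving -4.75 dBV.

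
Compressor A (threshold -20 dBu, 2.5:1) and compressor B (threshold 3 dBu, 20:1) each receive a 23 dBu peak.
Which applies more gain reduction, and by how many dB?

A, by 6.8 dB

A: 43 dB over, compressed to 17.2 dB over, so 25.8 dB of GR.
B: 20 dB over, compressed to 1 dB over, so 19 dB of GR.
Difference: 6.8 dB in favour of A.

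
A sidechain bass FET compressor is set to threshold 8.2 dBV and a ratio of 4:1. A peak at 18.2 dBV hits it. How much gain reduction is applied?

Overshoot = 18.2 − 8.2 = 10 dB.
A 4:1 ratio leaves 2.5 dB of that excess.
GR = overshoot in − overshoot out = 10 − 2.5 = 7.5 dB.

7.5 dB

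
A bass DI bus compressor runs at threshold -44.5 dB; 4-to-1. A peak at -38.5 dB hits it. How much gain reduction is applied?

4.5 dB

Overshoot = -38.5 − (-44.5) = 6 dB.
A 4:1 ratio leaves 1.5 dB of that excess.
So the signal is attenuated by 6 − 1.5 = 4.5 dB.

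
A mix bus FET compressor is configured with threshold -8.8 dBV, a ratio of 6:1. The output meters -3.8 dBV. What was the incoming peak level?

21.2 dBV

That's 5 dB above the -8.8 dBV threshold.
Before 6:1 compression the overshoot was 5 × 6 = 30 dB, so input = -8.8 + 30 = 21.2 dBV.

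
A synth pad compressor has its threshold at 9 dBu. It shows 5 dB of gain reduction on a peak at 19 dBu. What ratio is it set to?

Input overshoot = 19 − 9 = 10 dB.
Output overshoot = 10 − 5 = 5 dB.
Ratio = input overshoot / output overshoot = 10 / 5 = 2.

2:1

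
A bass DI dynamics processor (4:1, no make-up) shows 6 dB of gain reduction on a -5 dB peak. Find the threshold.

Let T be the threshold. Output overshoot = (input overshoot)/R, so -11 − T = (-5 − T)/4.
4·(-11 − T) = -5 − T → 3·T = -44 − (-5) = -39.
T = -39/3 = -13 dB.

-13 dB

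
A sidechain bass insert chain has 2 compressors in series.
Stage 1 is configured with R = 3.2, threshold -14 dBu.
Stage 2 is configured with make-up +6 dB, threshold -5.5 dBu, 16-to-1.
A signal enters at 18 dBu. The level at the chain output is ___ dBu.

0.59375 dBu

Stage 1: 32 dB above -14 dBu, reduced 3.2:1 to 10 dB above → -4 dBu.
Stage 2: overshoot 1.5 dB → 1.5/16 = 0.09375 dB → -5.40625 dBu; +6 dB make-up → 0.59375 dBu.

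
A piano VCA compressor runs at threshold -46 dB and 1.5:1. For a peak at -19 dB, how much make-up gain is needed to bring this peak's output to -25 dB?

3 dB

The peak compresses to -46 + 27/1.5 = -28 dB.
To reach -25 dB requires -25 − (-28) = 3 dB of make-up.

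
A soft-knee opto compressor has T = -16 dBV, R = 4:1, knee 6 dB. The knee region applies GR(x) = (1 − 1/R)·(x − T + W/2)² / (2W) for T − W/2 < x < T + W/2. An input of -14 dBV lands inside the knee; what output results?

-15.5625 dBV

x − T + W/2 = -14 − (-16) + 3 = 5.
GR = (1 − 1/4) × 5² / 12 = 0.75 × 25 / 12 = 1.5625 dB.
Output = -14 − 1.5625 = -15.5625 dBV.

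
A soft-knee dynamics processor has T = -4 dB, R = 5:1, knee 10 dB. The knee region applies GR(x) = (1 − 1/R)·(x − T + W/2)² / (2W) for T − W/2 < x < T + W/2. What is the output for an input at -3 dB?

x − T + W/2 = -3 − (-4) + 5 = 6.
GR = (1 − 1/5) × 6² / 20 = 0.8 × 36 / 20 = 1.44 dB.
Output = -3 − 1.44 = -4.44 dB.

-4.44 dB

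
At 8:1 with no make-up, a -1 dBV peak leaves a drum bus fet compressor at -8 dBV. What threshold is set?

Gain reduction = -1 − (-8) = 7 dB; output overshoot = GR / (R − 1) = 7 / 7 = 1 dB.
Threshold = output − output overshoot = -8 − 1 = -9 dBV.

-9 dBV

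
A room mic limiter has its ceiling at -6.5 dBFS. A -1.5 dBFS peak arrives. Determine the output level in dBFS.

The limiter clamps the peak to its -6.5 dBFS ceiling.

-6.5 dBFS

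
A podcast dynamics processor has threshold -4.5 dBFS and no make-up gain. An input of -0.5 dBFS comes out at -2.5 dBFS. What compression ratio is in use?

2:1

Input overshoot = -0.5 − (-4.5) = 4 dB; output overshoot = -2.5 − (-4.5) = 2 dB.
Ratio = 4 / 2 = 2.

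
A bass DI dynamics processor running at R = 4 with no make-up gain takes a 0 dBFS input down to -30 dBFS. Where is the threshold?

Let T be the threshold. Output overshoot = (input overshoot)/R, so -30 − T = (0 − T)/4.
4·(-30 − T) = 0 − T → 3·T = -120 − 0 = -120.
T = -120/3 = -40 dBFS.

-40 dBFS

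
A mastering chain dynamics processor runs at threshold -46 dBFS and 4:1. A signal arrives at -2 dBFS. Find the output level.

-35 dBFS

Overshoot: -2 − (-46) = 44 dB.
4:1 compression reduces that to 44/4 = 11 dB over.
Output = -46 + 11 = -35 dBFS.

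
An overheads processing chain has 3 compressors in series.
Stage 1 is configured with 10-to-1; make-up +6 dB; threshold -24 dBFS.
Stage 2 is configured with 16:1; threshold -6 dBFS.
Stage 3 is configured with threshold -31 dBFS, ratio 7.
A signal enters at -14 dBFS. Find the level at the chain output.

Stage 1: 10 dB above -24 dBFS, reduced 10:1 to 1 dB above → -23 dBFS; +6 dB make-up → -17 dBFS.
Stage 2: -17 dBFS ≤ -6 dBFS, so stage 2 doesn't engage; output -17 dBFS.
Stage 3: -17 dBFS is 14 dB over -31 dBFS; at 7:1 that becomes 2 dB over, giving -29 dBFS.

-29 dBFS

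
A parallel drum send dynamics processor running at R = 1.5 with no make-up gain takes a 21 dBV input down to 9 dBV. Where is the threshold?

-15 dBV

Let T be the threshold. Output overshoot = (input overshoot)/R, so 9 − T = (21 − T)/1.5.
1.5·(9 − T) = 21 − T → 0.5·T = 13.5 − 21 = -7.5.
T = -7.5/0.5 = -15 dBV.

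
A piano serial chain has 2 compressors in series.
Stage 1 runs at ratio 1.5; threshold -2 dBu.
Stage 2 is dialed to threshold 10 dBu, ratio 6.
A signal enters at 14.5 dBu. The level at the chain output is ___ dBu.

9 dBu

Stage 1: overshoot 16.5 dB → 16.5/1.5 = 11 dB → 9 dBu.
Stage 2: 9 dBu is at or below the 10 dBu threshold — no compression; output 9 dBu.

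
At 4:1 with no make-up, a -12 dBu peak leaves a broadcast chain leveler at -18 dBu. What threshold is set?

-20 dBu

Input is 8 dB above T (since output overshoot × R = input overshoot: (-18 − T)·4 = -12 − T gives T = -20 dBu).
Check: -20 + (-12 − (-20))/4 = -20 + 2 = -18 dBu. ✓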